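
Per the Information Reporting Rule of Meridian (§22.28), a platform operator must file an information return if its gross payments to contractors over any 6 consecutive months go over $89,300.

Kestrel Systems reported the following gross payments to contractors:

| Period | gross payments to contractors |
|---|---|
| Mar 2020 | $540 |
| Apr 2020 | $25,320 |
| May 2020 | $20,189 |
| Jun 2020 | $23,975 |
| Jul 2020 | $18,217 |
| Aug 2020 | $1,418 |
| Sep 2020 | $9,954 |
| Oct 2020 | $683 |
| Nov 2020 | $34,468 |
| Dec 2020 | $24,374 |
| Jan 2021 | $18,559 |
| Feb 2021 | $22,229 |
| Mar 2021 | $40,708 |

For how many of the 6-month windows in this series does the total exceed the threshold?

5

Mar 2020–Aug 2020: $540 + $25,320 + $20,189 + $23,975 + $18,217 + $1,418 = $89,659 (over)
Apr 2020–Sep 2020: $25,320 + $20,189 + $23,975 + $18,217 + $1,418 + $9,954 = $99,073 (over)
May 2020–Oct 2020: $20,189 + $23,975 + $18,217 + $1,418 + $9,954 + $683 = $74,436 (under)
Jun 2020–Nov 2020: $23,975 + $18,217 + $1,418 + $9,954 + $683 + $34,468 = $88,715 (under)
Jul 2020–Dec 2020: $18,217 + $1,418 + $9,954 + $683 + $34,468 + $24,374 = $89,114 (under)
Aug 2020–Jan 2021: $1,418 + $9,954 + $683 + $34,468 + $24,374 + $18,559 = $89,456 (over)
Sep 2020–Feb 2021: $9,954 + $683 + $34,468 + $24,374 + $18,559 + $22,229 = $110,267 (over)
Oct 2020–Mar 2021: $683 + $34,468 + $24,374 + $18,559 + $22,229 + $40,708 = $141,021 (over)
5 windows exceed the threshold.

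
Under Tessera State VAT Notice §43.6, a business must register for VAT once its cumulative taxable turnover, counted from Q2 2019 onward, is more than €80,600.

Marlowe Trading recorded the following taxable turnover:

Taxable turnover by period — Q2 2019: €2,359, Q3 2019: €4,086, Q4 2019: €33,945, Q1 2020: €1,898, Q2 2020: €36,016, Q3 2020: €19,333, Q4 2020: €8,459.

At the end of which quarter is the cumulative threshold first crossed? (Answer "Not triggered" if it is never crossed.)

Through Q2 2019: €2,359
Through Q3 2019: €6,445
Through Q4 2019: €40,390
Through Q1 2020: €42,288
Through Q2 2020: €78,304
Through Q3 2020: €97,637 ← exceeds threshold

Q3 2020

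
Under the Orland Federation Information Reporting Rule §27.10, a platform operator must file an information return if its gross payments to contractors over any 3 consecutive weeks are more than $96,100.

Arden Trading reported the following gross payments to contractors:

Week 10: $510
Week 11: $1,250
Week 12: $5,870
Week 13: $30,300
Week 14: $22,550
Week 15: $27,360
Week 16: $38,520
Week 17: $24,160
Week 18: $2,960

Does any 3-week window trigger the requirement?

Week 10–Week 12: $510 + $1,250 + $5,870 = $7,630 (under)
Week 11–Week 13: $1,250 + $5,870 + $30,300 = $37,420 (under)
Week 12–Week 14: $5,870 + $30,300 + $22,550 = $58,720 (under)
Week 13–Week 15: $30,300 + $22,550 + $27,360 = $80,210 (under)
Week 14–Week 16: $22,550 + $27,360 + $38,520 = $88,430 (under)
Week 15–Week 17: $27,360 + $38,520 + $24,160 = $90,040 (under)
Week 16–Week 18: $38,520 + $24,160 + $2,960 = $65,640 (under)
No window exceeds $96,100.

No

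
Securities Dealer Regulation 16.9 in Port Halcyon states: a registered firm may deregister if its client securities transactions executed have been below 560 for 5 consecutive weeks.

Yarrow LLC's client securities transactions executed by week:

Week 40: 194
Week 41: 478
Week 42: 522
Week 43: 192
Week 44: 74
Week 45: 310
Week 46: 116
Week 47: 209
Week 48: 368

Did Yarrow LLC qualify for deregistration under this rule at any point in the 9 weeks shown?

Yes

Weeks below 560: Week 40, Week 41, Week 42, Week 43, Week 44, Week 45, Week 46, Week 47, Week 48.
Longest run of consecutive weeks below the threshold: 9.
9 ≥ 5, so Yarrow LLC became eligible.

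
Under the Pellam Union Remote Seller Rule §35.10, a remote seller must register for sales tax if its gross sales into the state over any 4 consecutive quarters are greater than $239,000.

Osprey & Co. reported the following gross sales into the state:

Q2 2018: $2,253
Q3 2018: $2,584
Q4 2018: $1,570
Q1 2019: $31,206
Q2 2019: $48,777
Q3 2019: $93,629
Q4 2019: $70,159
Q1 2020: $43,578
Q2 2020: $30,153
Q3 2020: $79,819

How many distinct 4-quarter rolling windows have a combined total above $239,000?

2

Q2 2018–Q1 2019: $2,253 + $2,584 + $1,570 + $31,206 = $37,613 (under)
Q3 2018–Q2 2019: $2,584 + $1,570 + $31,206 + $48,777 = $84,137 (under)
Q4 2018–Q3 2019: $1,570 + $31,206 + $48,777 + $93,629 = $175,182 (under)
Q1 2019–Q4 2019: $31,206 + $48,777 + $93,629 + $70,159 = $243,771 (over)
Q2 2019–Q1 2020: $48,777 + $93,629 + $70,159 + $43,578 = $256,143 (over)
Q3 2019–Q2 2020: $93,629 + $70,159 + $43,578 + $30,153 = $237,519 (under)
Q4 2019–Q3 2020: $70,159 + $43,578 + $30,153 + $79,819 = $223,709 (under)
2 windows exceed the threshold.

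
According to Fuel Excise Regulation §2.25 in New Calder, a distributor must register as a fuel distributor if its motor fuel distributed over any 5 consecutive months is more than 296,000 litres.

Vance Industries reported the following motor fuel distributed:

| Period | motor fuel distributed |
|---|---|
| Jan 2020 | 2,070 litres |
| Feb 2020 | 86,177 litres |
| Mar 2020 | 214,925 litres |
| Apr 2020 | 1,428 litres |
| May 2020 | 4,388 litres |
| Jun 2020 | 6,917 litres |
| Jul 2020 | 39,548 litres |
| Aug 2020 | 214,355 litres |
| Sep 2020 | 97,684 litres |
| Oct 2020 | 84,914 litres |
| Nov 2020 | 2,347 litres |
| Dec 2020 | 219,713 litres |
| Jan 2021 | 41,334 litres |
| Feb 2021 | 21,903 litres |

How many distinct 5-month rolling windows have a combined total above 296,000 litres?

8

Jan 2020–May 2020: 2,070 litres + 86,177 litres + 214,925 litres + 1,428 litres + 4,388 litres = 308,988 litres (over)
Feb 2020–Jun 2020: 86,177 litres + 214,925 litres + 1,428 litres + 4,388 litres + 6,917 litres = 313,835 litres (over)
Mar 2020–Jul 2020: 214,925 litres + 1,428 litres + 4,388 litres + 6,917 litres + 39,548 litres = 267,206 litres (under)
Apr 2020–Aug 2020: 1,428 litres + 4,388 litres + 6,917 litres + 39,548 litres + 214,355 litres = 266,636 litres (under)
May 2020–Sep 2020: 4,388 litres + 6,917 litres + 39,548 litres + 214,355 litres + 97,684 litres = 362,892 litres (over)
Jun 2020–Oct 2020: 6,917 litres + 39,548 litres + 214,355 litres + 97,684 litres + 84,914 litres = 443,418 litres (over)
Jul 2020–Nov 2020: 39,548 litres + 214,355 litres + 97,684 litres + 84,914 litres + 2,347 litres = 438,848 litres (over)
Aug 2020–Dec 2020: 214,355 litres + 97,684 litres + 84,914 litres + 2,347 litres + 219,713 litres = 619,013 litres (over)
Sep 2020–Jan 2021: 97,684 litres + 84,914 litres + 2,347 litres + 219,713 litres + 41,334 litres = 445,992 litres (over)
Oct 2020–Feb 2021: 84,914 litres + 2,347 litres + 219,713 litres + 41,334 litres + 21,903 litres = 370,211 litres (over)
8 windows exceed the threshold.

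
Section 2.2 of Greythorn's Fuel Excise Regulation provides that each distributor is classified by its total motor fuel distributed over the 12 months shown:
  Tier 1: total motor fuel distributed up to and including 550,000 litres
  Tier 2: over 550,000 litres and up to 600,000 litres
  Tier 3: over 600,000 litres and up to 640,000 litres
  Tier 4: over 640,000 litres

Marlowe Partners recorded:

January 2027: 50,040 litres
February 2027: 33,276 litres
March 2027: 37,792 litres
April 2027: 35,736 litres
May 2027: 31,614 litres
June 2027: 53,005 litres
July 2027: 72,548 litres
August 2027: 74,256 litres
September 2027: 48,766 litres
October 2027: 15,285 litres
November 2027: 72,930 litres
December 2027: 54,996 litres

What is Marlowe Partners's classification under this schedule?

Total motor fuel distributed: 50,040 litres + 33,276 litres + 37,792 litres + 35,736 litres + 31,614 litres + 53,005 litres + 72,548 litres + 74,256 litres + 48,766 litres + 15,285 litres + 72,930 litres + 54,996 litres = 580,244 litres.
550,000 litres < 580,244 litres ≤ 600,000 litres, so Tier 2 applies.

Tier 2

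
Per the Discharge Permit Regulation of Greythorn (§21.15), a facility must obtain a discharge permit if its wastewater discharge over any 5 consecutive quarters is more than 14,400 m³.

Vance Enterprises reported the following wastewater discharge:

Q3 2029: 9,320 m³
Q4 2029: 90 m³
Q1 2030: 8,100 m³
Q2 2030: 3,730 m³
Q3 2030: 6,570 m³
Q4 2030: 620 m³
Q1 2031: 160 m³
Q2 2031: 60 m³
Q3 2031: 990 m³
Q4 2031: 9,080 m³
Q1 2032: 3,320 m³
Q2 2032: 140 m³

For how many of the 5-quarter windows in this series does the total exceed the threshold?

Q3 2029–Q3 2030: 9,320 m³ + 90 m³ + 8,100 m³ + 3,730 m³ + 6,570 m³ = 27,810 m³ (over)
Q4 2029–Q4 2030: 90 m³ + 8,100 m³ + 3,730 m³ + 6,570 m³ + 620 m³ = 19,110 m³ (over)
Q1 2030–Q1 2031: 8,100 m³ + 3,730 m³ + 6,570 m³ + 620 m³ + 160 m³ = 19,180 m³ (over)
Q2 2030–Q2 2031: 3,730 m³ + 6,570 m³ + 620 m³ + 160 m³ + 60 m³ = 11,140 m³ (under)
Q3 2030–Q3 2031: 6,570 m³ + 620 m³ + 160 m³ + 60 m³ + 990 m³ = 8,400 m³ (under)
Q4 2030–Q4 2031: 620 m³ + 160 m³ + 60 m³ + 990 m³ + 9,080 m³ = 10,910 m³ (under)
Q1 2031–Q1 2032: 160 m³ + 60 m³ + 990 m³ + 9,080 m³ + 3,320 m³ = 13,610 m³ (under)
Q2 2031–Q2 2032: 60 m³ + 990 m³ + 9,080 m³ + 3,320 m³ + 140 m³ = 13,590 m³ (under)
3 windows exceed the threshold.

3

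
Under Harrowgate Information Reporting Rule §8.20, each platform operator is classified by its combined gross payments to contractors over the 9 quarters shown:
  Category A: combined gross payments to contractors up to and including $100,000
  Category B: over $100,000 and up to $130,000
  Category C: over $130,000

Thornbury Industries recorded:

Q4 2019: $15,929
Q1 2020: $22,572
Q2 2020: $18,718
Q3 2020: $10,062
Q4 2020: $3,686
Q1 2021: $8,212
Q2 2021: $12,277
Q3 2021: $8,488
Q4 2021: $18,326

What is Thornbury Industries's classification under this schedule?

Category B

Combined gross payments to contractors: $15,929 + $22,572 + $18,718 + $10,062 + $3,686 + $8,212 + $12,277 + $8,488 + $18,326 = $118,270.
$100,000 < $118,270 ≤ $130,000, so Category B applies.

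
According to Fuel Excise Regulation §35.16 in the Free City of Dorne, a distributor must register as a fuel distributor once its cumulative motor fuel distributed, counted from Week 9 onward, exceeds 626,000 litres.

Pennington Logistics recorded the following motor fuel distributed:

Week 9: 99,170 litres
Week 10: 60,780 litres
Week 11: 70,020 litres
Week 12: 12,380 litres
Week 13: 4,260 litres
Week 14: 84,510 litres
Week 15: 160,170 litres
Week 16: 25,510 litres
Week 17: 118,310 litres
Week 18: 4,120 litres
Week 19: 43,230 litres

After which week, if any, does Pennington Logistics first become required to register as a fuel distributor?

Week 17

Through Week 9: 99,170 litres
Through Week 10: 159,950 litres
Through Week 11: 229,970 litres
Through Week 12: 242,350 litres
Through Week 13: 246,610 litres
Through Week 14: 331,120 litres
Through Week 15: 491,290 litres
Through Week 16: 516,800 litres
Through Week 17: 635,110 litres ← exceeds threshold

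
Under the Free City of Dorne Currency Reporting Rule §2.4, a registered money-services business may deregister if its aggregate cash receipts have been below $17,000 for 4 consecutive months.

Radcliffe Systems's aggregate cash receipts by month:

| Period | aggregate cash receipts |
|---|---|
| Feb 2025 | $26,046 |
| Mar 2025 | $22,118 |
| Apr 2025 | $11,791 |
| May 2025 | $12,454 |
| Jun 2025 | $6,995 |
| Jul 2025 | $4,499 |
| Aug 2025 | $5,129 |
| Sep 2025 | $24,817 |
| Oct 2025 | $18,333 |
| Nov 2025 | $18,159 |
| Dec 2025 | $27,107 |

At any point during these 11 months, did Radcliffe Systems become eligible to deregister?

Yes

Months below $17,000: Apr 2025, May 2025, Jun 2025, Jul 2025, Aug 2025.
Longest run of consecutive months below the threshold: 5.
5 ≥ 4, so Radcliffe Systems became eligible.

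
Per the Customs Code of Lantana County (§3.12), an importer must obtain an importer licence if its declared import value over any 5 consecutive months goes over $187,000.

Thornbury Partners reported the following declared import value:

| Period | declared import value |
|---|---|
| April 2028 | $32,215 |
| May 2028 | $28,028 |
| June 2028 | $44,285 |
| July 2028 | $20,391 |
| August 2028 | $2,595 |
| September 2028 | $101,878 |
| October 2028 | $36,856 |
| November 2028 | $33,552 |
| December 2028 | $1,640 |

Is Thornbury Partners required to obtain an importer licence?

Yes

April 2028–August 2028: $32,215 + $28,028 + $44,285 + $20,391 + $2,595 = $127,514 (under)
May 2028–September 2028: $28,028 + $44,285 + $20,391 + $2,595 + $101,878 = $197,177 (over)
June 2028–October 2028: $44,285 + $20,391 + $2,595 + $101,878 + $36,856 = $206,005 (over)
July 2028–November 2028: $20,391 + $2,595 + $101,878 + $36,856 + $33,552 = $195,272 (over)
August 2028–December 2028: $2,595 + $101,878 + $36,856 + $33,552 + $1,640 = $176,521 (under)
At least one window exceeds $187,000.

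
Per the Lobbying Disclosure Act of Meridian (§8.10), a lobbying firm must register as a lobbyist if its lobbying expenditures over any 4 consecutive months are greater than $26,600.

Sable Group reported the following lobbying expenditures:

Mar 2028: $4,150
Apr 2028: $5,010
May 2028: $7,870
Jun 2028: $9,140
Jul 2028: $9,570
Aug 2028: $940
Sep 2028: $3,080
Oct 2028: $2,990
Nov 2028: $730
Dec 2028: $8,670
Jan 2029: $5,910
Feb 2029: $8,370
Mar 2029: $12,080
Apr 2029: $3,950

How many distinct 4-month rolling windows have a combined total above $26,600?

4

Mar 2028–Jun 2028: $4,150 + $5,010 + $7,870 + $9,140 = $26,170 (under)
Apr 2028–Jul 2028: $5,010 + $7,870 + $9,140 + $9,570 = $31,590 (over)
May 2028–Aug 2028: $7,870 + $9,140 + $9,570 + $940 = $27,520 (over)
Jun 2028–Sep 2028: $9,140 + $9,570 + $940 + $3,080 = $22,730 (under)
Jul 2028–Oct 2028: $9,570 + $940 + $3,080 + $2,990 = $16,580 (under)
Aug 2028–Nov 2028: $940 + $3,080 + $2,990 + $730 = $7,740 (under)
Sep 2028–Dec 2028: $3,080 + $2,990 + $730 + $8,670 = $15,470 (under)
Oct 2028–Jan 2029: $2,990 + $730 + $8,670 + $5,910 = $18,300 (under)
Nov 2028–Feb 2029: $730 + $8,670 + $5,910 + $8,370 = $23,680 (under)
Dec 2028–Mar 2029: $8,670 + $5,910 + $8,370 + $12,080 = $35,030 (over)
Jan 2029–Apr 2029: $5,910 + $8,370 + $12,080 + $3,950 = $30,310 (over)
4 windows exceed the threshold.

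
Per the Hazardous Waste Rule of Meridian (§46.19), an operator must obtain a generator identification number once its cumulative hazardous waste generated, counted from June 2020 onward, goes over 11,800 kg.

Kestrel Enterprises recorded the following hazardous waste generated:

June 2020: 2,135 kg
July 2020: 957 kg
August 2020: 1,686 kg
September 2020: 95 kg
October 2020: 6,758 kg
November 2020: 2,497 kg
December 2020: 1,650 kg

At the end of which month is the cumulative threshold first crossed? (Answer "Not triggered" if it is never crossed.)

November 2020

Through June 2020: 2,135 kg
Through July 2020: 3,092 kg
Through August 2020: 4,778 kg
Through September 2020: 4,873 kg
Through October 2020: 11,631 kg
Through November 2020: 14,128 kg ← exceeds threshold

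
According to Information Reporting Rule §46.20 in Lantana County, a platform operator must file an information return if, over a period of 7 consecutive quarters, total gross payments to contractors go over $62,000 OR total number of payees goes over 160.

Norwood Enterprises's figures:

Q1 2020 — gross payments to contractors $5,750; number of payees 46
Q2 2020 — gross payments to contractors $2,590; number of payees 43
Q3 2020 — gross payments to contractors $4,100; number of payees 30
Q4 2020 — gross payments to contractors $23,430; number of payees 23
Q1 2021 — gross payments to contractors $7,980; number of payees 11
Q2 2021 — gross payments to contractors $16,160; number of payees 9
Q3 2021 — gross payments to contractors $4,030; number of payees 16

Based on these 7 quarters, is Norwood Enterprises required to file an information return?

Total gross payments to contractors: $5,750 + $2,590 + $4,100 + $23,430 + $7,980 + $16,160 + $4,030 = $64,040 (> $62,000).
Total number of payees: 46 + 43 + 30 + 23 + 11 + 9 + 16 = 178 (> 160).
The test is 'or': at least one threshold is exceeded.

Yes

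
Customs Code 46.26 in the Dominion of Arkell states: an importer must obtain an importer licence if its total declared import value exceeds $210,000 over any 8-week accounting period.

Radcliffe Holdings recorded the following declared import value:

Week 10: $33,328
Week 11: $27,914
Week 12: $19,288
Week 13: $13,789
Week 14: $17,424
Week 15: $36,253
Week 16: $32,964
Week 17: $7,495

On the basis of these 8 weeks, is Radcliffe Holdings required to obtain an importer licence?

Total declared import value: $33,328 + $27,914 + $19,288 + $13,789 + $17,424 + $36,253 + $32,964 + $7,495 = $188,455.
$188,455 ≤ $210,000, so the threshold is not exceeded.

No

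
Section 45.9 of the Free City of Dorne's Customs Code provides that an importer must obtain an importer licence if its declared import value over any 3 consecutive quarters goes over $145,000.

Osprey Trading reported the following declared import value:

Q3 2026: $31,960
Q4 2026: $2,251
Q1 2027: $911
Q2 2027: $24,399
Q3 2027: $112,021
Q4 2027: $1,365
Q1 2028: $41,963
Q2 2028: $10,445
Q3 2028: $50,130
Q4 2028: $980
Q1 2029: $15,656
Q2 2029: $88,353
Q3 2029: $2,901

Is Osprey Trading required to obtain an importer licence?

Q3 2026–Q1 2027: $31,960 + $2,251 + $911 = $35,122 (under)
Q4 2026–Q2 2027: $2,251 + $911 + $24,399 = $27,561 (under)
Q1 2027–Q3 2027: $911 + $24,399 + $112,021 = $137,331 (under)
Q2 2027–Q4 2027: $24,399 + $112,021 + $1,365 = $137,785 (under)
Q3 2027–Q1 2028: $112,021 + $1,365 + $41,963 = $155,349 (over)
Q4 2027–Q2 2028: $1,365 + $41,963 + $10,445 = $53,773 (under)
Q1 2028–Q3 2028: $41,963 + $10,445 + $50,130 = $102,538 (under)
Q2 2028–Q4 2028: $10,445 + $50,130 + $980 = $61,555 (under)
Q3 2028–Q1 2029: $50,130 + $980 + $15,656 = $66,766 (under)
Q4 2028–Q2 2029: $980 + $15,656 + $88,353 = $104,989 (under)
Q1 2029–Q3 2029: $15,656 + $88,353 + $2,901 = $106,910 (under)
At least one window exceeds $145,000.

Yes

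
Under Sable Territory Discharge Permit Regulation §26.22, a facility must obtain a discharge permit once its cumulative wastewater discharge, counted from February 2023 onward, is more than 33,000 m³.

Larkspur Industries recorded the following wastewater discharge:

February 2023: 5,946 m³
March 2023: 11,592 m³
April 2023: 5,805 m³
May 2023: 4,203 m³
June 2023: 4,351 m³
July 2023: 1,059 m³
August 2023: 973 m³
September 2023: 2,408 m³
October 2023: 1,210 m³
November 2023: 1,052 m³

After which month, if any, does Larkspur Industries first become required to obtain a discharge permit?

Through February 2023: 5,946 m³
Through March 2023: 17,538 m³
Through April 2023: 23,343 m³
Through May 2023: 27,546 m³
Through June 2023: 31,897 m³
Through July 2023: 32,956 m³
Through August 2023: 33,929 m³ ← exceeds threshold

August 2023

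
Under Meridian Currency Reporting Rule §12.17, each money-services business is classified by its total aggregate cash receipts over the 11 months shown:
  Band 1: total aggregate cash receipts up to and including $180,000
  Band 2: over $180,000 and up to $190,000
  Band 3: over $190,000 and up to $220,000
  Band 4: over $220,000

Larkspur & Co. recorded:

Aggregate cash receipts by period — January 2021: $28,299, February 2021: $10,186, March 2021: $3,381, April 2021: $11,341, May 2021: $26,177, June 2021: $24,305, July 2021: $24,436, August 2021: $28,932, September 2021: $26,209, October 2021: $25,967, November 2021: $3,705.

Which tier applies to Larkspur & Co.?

Band 3

Total aggregate cash receipts: $28,299 + $10,186 + $3,381 + $11,341 + $26,177 + $24,305 + $24,436 + $28,932 + $26,209 + $25,967 + $3,705 = $212,938.
$190,000 < $212,938 ≤ $220,000, so Band 3 applies.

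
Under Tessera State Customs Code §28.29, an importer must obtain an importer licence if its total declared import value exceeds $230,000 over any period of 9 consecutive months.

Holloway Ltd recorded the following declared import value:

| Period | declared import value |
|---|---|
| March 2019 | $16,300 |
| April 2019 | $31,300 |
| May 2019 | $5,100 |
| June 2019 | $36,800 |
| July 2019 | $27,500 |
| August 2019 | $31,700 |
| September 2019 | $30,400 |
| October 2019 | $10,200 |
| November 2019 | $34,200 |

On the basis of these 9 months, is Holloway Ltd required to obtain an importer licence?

Total declared import value: $16,300 + $31,300 + $5,100 + $36,800 + $27,500 + $31,700 + $30,400 + $10,200 + $34,200 = $223,500.
$223,500 ≤ $230,000, so the threshold is not exceeded.

No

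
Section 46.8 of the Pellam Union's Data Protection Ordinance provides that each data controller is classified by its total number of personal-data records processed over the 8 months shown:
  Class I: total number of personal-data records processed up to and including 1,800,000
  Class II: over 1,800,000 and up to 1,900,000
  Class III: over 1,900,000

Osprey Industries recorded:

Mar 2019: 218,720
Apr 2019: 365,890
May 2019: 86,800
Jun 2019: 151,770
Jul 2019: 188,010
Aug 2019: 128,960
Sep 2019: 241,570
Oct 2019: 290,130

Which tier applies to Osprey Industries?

Class I

Total number of personal-data records processed: 218,720 + 365,890 + 86,800 + 151,770 + 188,010 + 128,960 + 241,570 + 290,130 = 1,671,850.
1,671,850 ≤ 1,800,000, so Class I applies.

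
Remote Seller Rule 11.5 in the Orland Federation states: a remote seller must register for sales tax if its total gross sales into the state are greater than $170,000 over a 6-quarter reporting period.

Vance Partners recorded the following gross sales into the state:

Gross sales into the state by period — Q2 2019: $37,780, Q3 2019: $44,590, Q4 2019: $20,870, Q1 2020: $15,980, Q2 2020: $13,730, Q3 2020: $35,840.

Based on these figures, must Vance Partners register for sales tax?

No

Total gross sales into the state: $37,780 + $44,590 + $20,870 + $15,980 + $13,730 + $35,840 = $168,790.
$168,790 ≤ $170,000, so the threshold is not exceeded.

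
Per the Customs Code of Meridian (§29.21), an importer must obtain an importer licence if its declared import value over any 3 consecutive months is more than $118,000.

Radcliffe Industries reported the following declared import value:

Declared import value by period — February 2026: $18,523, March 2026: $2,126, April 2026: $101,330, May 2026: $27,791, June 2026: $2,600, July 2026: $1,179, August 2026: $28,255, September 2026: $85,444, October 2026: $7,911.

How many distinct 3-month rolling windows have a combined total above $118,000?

4

February 2026–April 2026: $18,523 + $2,126 + $101,330 = $121,979 (over)
March 2026–May 2026: $2,126 + $101,330 + $27,791 = $131,247 (over)
April 2026–June 2026: $101,330 + $27,791 + $2,600 = $131,721 (over)
May 2026–July 2026: $27,791 + $2,600 + $1,179 = $31,570 (under)
June 2026–August 2026: $2,600 + $1,179 + $28,255 = $32,034 (under)
July 2026–September 2026: $1,179 + $28,255 + $85,444 = $114,878 (under)
August 2026–October 2026: $28,255 + $85,444 + $7,911 = $121,610 (over)
4 windows exceed the threshold.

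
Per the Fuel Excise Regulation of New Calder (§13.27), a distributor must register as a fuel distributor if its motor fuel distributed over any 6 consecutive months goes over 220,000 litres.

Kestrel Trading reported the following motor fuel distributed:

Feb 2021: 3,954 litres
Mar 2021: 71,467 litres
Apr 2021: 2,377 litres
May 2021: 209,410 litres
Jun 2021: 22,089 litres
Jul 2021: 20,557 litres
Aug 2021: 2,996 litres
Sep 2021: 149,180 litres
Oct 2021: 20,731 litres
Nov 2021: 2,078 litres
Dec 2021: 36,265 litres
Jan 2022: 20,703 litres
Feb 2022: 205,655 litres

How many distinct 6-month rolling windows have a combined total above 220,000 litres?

7

Feb 2021–Jul 2021: 3,954 litres + 71,467 litres + 2,377 litres + 209,410 litres + 22,089 litres + 20,557 litres = 329,854 litres (over)
Mar 2021–Aug 2021: 71,467 litres + 2,377 litres + 209,410 litres + 22,089 litres + 20,557 litres + 2,996 litres = 328,896 litres (over)
Apr 2021–Sep 2021: 2,377 litres + 209,410 litres + 22,089 litres + 20,557 litres + 2,996 litres + 149,180 litres = 406,609 litres (over)
May 2021–Oct 2021: 209,410 litres + 22,089 litres + 20,557 litres + 2,996 litres + 149,180 litres + 20,731 litres = 424,963 litres (over)
Jun 2021–Nov 2021: 22,089 litres + 20,557 litres + 2,996 litres + 149,180 litres + 20,731 litres + 2,078 litres = 217,631 litres (under)
Jul 2021–Dec 2021: 20,557 litres + 2,996 litres + 149,180 litres + 20,731 litres + 2,078 litres + 36,265 litres = 231,807 litres (over)
Aug 2021–Jan 2022: 2,996 litres + 149,180 litres + 20,731 litres + 2,078 litres + 36,265 litres + 20,703 litres = 231,953 litres (over)
Sep 2021–Feb 2022: 149,180 litres + 20,731 litres + 2,078 litres + 36,265 litres + 20,703 litres + 205,655 litres = 434,612 litres (over)
7 windows exceed the threshold.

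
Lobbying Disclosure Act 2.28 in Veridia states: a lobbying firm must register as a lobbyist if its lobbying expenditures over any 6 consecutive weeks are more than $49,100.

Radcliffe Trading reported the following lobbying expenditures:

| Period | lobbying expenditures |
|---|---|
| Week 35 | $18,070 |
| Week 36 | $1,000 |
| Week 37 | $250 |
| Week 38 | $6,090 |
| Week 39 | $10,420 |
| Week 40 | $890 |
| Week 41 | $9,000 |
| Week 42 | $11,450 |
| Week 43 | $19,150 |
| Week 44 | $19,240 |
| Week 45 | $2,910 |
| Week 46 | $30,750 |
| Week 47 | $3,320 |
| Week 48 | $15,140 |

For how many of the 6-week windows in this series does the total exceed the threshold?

Week 35–Week 40: $18,070 + $1,000 + $250 + $6,090 + $10,420 + $890 = $36,720 (under)
Week 36–Week 41: $1,000 + $250 + $6,090 + $10,420 + $890 + $9,000 = $27,650 (under)
Week 37–Week 42: $250 + $6,090 + $10,420 + $890 + $9,000 + $11,450 = $38,100 (under)
Week 38–Week 43: $6,090 + $10,420 + $890 + $9,000 + $11,450 + $19,150 = $57,000 (over)
Week 39–Week 44: $10,420 + $890 + $9,000 + $11,450 + $19,150 + $19,240 = $70,150 (over)
Week 40–Week 45: $890 + $9,000 + $11,450 + $19,150 + $19,240 + $2,910 = $62,640 (over)
Week 41–Week 46: $9,000 + $11,450 + $19,150 + $19,240 + $2,910 + $30,750 = $92,500 (over)
Week 42–Week 47: $11,450 + $19,150 + $19,240 + $2,910 + $30,750 + $3,320 = $86,820 (over)
Week 43–Week 48: $19,150 + $19,240 + $2,910 + $30,750 + $3,320 + $15,140 = $90,510 (over)
6 windows exceed the threshold.

6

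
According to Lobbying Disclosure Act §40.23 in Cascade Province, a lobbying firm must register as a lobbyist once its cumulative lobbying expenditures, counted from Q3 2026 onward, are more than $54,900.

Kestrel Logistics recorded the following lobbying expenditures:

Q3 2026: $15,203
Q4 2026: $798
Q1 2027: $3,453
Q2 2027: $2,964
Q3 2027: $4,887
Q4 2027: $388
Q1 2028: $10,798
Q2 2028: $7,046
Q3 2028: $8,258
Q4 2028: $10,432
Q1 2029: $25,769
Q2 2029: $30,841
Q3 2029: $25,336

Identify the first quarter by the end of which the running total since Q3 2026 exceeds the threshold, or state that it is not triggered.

Through Q3 2026: $15,203
Through Q4 2026: $16,001
Through Q1 2027: $19,454
Through Q2 2027: $22,418
Through Q3 2027: $27,305
Through Q4 2027: $27,693
Through Q1 2028: $38,491
Through Q2 2028: $45,537
Through Q3 2028: $53,795
Through Q4 2028: $64,227 ← exceeds threshold

Q4 2028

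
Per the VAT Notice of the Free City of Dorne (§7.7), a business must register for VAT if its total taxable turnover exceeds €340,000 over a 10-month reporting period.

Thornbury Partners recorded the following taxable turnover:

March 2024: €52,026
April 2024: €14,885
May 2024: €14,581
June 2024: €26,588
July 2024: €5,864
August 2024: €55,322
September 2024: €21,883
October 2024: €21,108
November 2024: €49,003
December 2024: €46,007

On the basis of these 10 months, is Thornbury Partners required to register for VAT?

Total taxable turnover: €52,026 + €14,885 + €14,581 + €26,588 + €5,864 + €55,322 + €21,883 + €21,108 + €49,003 + €46,007 = €307,267.
€307,267 ≤ €340,000, so the threshold is not exceeded.

No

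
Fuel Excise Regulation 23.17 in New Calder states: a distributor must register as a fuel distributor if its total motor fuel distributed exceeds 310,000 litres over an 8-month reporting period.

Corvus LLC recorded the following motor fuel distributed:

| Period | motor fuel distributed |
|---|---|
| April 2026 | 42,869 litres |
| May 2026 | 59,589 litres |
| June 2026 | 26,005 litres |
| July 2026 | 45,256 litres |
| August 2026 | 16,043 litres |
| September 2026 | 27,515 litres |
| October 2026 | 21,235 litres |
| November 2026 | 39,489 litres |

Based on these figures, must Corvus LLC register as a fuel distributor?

No

Total motor fuel distributed: 42,869 litres + 59,589 litres + 26,005 litres + 45,256 litres + 16,043 litres + 27,515 litres + 21,235 litres + 39,489 litres = 278,001 litres.
278,001 litres ≤ 310,000 litres, so the threshold is not exceeded.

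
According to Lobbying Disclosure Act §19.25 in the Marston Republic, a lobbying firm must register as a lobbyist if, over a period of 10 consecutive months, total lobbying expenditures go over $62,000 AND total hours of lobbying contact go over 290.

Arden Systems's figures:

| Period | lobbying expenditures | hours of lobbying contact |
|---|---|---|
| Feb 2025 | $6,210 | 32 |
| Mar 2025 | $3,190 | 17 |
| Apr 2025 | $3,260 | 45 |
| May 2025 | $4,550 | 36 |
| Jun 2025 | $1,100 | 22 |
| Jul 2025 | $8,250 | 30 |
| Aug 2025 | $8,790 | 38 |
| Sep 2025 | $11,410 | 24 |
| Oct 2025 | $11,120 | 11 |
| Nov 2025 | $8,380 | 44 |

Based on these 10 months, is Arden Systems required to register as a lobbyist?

Total lobbying expenditures: $6,210 + $3,190 + $3,260 + $4,550 + $1,100 + $8,250 + $8,790 + $11,410 + $11,120 + $8,380 = $66,260 (> $62,000).
Total hours of lobbying contact: 32 + 17 + 45 + 36 + 22 + 30 + 38 + 24 + 11 + 44 = 299 (> 290).
The test is 'and': both thresholds are exceeded.

Yes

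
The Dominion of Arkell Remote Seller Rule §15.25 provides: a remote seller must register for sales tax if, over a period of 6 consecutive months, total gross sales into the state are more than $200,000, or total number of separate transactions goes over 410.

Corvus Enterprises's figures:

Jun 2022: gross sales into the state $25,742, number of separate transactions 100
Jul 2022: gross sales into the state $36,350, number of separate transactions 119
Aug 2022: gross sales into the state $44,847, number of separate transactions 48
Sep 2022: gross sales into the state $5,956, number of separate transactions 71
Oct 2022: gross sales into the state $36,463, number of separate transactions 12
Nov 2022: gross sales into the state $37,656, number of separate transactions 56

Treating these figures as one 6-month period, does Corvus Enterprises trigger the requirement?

Total gross sales into the state: $25,742 + $36,350 + $44,847 + $5,956 + $36,463 + $37,656 = $187,014 (≤ $200,000).
Total number of separate transactions: 100 + 119 + 48 + 71 + 12 + 56 = 406 (≤ 410).
The test is 'or': neither threshold is exceeded.

No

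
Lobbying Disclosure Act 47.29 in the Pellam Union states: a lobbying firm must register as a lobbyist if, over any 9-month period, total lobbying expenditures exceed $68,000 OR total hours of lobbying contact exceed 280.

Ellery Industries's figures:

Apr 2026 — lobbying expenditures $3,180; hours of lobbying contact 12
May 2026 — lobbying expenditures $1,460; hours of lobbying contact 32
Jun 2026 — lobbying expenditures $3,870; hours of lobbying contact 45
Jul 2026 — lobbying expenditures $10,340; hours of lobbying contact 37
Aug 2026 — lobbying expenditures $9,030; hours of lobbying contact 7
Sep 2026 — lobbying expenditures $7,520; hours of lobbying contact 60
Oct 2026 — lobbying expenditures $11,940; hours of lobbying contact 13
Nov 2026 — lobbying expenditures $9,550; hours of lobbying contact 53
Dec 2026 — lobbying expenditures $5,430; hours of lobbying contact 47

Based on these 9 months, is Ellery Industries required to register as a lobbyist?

Total lobbying expenditures: $3,180 + $1,460 + $3,870 + $10,340 + $9,030 + $7,520 + $11,940 + $9,550 + $5,430 = $62,320 (≤ $68,000).
Total hours of lobbying contact: 12 + 32 + 45 + 37 + 7 + 60 + 13 + 53 + 47 = 306 (> 280).
The test is 'or': at least one threshold is exceeded.

Yes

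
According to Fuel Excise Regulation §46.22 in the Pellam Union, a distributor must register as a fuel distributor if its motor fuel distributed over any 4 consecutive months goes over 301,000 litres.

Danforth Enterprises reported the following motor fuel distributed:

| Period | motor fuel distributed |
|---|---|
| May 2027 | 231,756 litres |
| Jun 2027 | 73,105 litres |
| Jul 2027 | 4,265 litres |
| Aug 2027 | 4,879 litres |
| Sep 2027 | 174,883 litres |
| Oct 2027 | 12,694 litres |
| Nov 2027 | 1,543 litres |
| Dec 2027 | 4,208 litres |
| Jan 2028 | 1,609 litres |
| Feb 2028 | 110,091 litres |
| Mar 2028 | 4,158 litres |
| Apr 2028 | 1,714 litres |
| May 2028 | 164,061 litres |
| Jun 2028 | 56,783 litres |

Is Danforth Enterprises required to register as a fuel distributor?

Yes

May 2027–Aug 2027: 231,756 litres + 73,105 litres + 4,265 litres + 4,879 litres = 314,005 litres (over)
Jun 2027–Sep 2027: 73,105 litres + 4,265 litres + 4,879 litres + 174,883 litres = 257,132 litres (under)
Jul 2027–Oct 2027: 4,265 litres + 4,879 litres + 174,883 litres + 12,694 litres = 196,721 litres (under)
Aug 2027–Nov 2027: 4,879 litres + 174,883 litres + 12,694 litres + 1,543 litres = 193,999 litres (under)
Sep 2027–Dec 2027: 174,883 litres + 12,694 litres + 1,543 litres + 4,208 litres = 193,328 litres (under)
Oct 2027–Jan 2028: 12,694 litres + 1,543 litres + 4,208 litres + 1,609 litres = 20,054 litres (under)
Nov 2027–Feb 2028: 1,543 litres + 4,208 litres + 1,609 litres + 110,091 litres = 117,451 litres (under)
Dec 2027–Mar 2028: 4,208 litres + 1,609 litres + 110,091 litres + 4,158 litres = 120,066 litres (under)
Jan 2028–Apr 2028: 1,609 litres + 110,091 litres + 4,158 litres + 1,714 litres = 117,572 litres (under)
Feb 2028–May 2028: 110,091 litres + 4,158 litres + 1,714 litres + 164,061 litres = 280,024 litres (under)
Mar 2028–Jun 2028: 4,158 litres + 1,714 litres + 164,061 litres + 56,783 litres = 226,716 litres (under)
At least one window exceeds 301,000 litres.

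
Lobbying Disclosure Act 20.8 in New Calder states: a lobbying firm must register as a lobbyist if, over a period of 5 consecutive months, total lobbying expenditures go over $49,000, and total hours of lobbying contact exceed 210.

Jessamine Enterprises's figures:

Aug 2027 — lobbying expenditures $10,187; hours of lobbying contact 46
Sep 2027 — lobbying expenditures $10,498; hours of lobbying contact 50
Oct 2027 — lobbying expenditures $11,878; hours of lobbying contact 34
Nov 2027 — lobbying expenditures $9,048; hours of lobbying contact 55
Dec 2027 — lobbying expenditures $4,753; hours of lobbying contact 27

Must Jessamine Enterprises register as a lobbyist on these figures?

Total lobbying expenditures: $10,187 + $10,498 + $11,878 + $9,048 + $4,753 = $46,364 (≤ $49,000).
Total hours of lobbying contact: 46 + 50 + 34 + 55 + 27 = 212 (> 210).
The test is 'and': the rule requires both, and at least one is not exceeded.

No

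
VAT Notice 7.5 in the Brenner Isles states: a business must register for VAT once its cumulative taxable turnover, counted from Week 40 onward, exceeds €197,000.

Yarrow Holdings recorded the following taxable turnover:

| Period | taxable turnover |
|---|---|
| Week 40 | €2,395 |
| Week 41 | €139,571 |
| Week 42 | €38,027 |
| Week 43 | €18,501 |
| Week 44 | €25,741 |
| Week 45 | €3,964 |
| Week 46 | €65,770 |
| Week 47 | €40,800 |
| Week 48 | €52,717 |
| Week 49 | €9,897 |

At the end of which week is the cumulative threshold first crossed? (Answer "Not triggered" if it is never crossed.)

Through Week 40: €2,395
Through Week 41: €141,966
Through Week 42: €179,993
Through Week 43: €198,494 ← exceeds threshold

Week 43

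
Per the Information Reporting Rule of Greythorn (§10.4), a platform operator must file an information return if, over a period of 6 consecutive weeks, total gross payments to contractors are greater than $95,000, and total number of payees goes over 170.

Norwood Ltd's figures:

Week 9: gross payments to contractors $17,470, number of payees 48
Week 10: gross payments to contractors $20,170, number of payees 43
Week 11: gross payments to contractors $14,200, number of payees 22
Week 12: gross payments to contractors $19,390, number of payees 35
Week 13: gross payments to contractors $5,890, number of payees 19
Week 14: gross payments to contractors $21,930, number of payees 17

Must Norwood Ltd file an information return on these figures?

Yes

Total gross payments to contractors: $17,470 + $20,170 + $14,200 + $19,390 + $5,890 + $21,930 = $99,050 (> $95,000).
Total number of payees: 48 + 43 + 22 + 35 + 19 + 17 = 184 (> 170).
The test is 'and': both thresholds are exceeded.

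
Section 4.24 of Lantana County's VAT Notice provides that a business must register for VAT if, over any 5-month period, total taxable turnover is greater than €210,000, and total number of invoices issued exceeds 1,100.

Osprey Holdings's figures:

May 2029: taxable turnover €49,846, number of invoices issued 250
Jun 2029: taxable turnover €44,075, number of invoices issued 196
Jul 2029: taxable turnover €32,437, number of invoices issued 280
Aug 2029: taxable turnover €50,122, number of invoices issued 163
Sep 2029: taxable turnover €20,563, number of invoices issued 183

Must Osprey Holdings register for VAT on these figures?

No

Total taxable turnover: €49,846 + €44,075 + €32,437 + €50,122 + €20,563 = €197,043 (≤ €210,000).
Total number of invoices issued: 250 + 196 + 280 + 163 + 183 = 1,072 (≤ 1,100).
The test is 'and': the rule requires both, and at least one is not exceeded.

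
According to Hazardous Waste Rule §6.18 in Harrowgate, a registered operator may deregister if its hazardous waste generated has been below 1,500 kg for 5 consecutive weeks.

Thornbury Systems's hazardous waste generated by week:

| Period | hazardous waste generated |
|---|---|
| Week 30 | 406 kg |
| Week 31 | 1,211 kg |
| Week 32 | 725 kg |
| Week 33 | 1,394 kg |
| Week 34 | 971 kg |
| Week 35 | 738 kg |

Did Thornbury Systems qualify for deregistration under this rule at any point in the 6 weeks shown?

Yes

Weeks below 1,500 kg: Week 30, Week 31, Week 32, Week 33, Week 34, Week 35.
Longest run of consecutive weeks below the threshold: 6.
6 ≥ 5, so Thornbury Systems became eligible.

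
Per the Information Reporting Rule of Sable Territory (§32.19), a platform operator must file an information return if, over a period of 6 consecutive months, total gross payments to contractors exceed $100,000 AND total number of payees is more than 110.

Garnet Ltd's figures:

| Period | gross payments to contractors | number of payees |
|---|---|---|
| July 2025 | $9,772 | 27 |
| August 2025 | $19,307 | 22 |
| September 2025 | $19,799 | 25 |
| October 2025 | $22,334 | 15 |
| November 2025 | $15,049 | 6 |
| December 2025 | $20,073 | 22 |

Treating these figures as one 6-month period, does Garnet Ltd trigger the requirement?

Yes

Total gross payments to contractors: $9,772 + $19,307 + $19,799 + $22,334 + $15,049 + $20,073 = $106,334 (> $100,000).
Total number of payees: 27 + 22 + 25 + 15 + 6 + 22 = 117 (> 110).
The test is 'and': both thresholds are exceeded.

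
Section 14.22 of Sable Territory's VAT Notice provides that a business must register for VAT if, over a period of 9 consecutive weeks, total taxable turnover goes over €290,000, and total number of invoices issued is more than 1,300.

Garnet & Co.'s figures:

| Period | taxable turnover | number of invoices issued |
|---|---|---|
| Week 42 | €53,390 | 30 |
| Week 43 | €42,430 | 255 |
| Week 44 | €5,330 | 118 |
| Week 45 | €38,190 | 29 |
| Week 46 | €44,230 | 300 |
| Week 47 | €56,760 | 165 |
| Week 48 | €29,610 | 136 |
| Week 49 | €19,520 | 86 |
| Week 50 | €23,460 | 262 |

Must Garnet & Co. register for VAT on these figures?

Yes

Total taxable turnover: €53,390 + €42,430 + €5,330 + €38,190 + €44,230 + €56,760 + €29,610 + €19,520 + €23,460 = €312,920 (> €290,000).
Total number of invoices issued: 30 + 255 + 118 + 29 + 300 + 165 + 136 + 86 + 262 = 1,381 (> 1,300).
The test is 'and': both thresholds are exceeded.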